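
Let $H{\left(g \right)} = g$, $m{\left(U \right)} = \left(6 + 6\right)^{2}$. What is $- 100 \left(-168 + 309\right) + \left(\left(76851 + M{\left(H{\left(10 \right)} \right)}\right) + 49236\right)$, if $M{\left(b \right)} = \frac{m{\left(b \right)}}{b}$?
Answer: $\frac{560007}{5} \approx 1.12 \cdot 10^{5}$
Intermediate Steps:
$m{\left(U \right)} = 144$ ($m{\left(U \right)} = 12^{2} = 144$)
$M{\left(b \right)} = \frac{144}{b}$
$- 100 \left(-168 + 309\right) + \left(\left(76851 + M{\left(H{\left(10 \right)} \right)}\right) + 49236\right) = - 100 \left(-168 + 309\right) + \left(\left(76851 + \frac{144}{10}\right) + 49236\right) = \left(-100\right) 141 + \left(\left(76851 + 144 \cdot \frac{1}{10}\right) + 49236\right) = -14100 + \left(\left(76851 + \frac{72}{5}\right) + 49236\right) = -14100 + \left(\frac{384327}{5} + 49236\right) = -14100 + \frac{630507}{5} = \frac{560007}{5}$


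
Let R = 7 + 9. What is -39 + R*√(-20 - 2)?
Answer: -39 + 16*I*√22 ≈ -39.0 + 75.047*I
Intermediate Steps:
R = 16
-39 + R*√(-20 - 2) = -39 + 16*√(-20 - 2) = -39 + 16*√(-22) = -39 + 16*(I*√22) = -39 + 16*I*√22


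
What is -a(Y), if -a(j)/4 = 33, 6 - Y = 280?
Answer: 132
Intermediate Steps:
Y = -274 (Y = 6 - 1*280 = 6 - 280 = -274)
a(j) = -132 (a(j) = -4*33 = -132)
-a(Y) = -1*(-132) = 132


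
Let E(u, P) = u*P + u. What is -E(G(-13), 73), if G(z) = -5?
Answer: 370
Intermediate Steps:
E(u, P) = u + P*u (E(u, P) = P*u + u = u + P*u)
-E(G(-13), 73) = -(-5)*(1 + 73) = -(-5)*74 = -1*(-370) = 370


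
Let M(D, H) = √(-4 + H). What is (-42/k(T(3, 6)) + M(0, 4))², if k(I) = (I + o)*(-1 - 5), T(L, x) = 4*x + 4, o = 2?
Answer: 49/900 ≈ 0.054444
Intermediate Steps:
T(L, x) = 4 + 4*x
k(I) = -12 - 6*I (k(I) = (I + 2)*(-1 - 5) = (2 + I)*(-6) = -12 - 6*I)
(-42/k(T(3, 6)) + M(0, 4))² = (-42/(-12 - 6*(4 + 4*6)) + √(-4 + 4))² = (-42/(-12 - 6*(4 + 24)) + √0)² = (-42/(-12 - 6*28) + 0)² = (-42/(-12 - 168) + 0)² = (-42/(-180) + 0)² = (-42*(-1/180) + 0)² = (7/30 + 0)² = (7/30)² = 49/900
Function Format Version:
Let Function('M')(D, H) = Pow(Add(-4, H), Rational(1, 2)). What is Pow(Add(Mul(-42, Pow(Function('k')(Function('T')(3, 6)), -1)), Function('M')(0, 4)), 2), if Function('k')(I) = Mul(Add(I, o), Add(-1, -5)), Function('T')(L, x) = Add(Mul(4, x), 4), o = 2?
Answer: Rational(49, 900) ≈ 0.054444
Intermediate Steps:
Function('T')(L, x) = Add(4, Mul(4, x))
Function('k')(I) = Add(-12, Mul(-6, I)) (Function('k')(I) = Mul(Add(I, 2), Add(-1, -5)) = Mul(Add(2, I), -6) = Add(-12, Mul(-6, I)))
Pow(Add(Mul(-42, Pow(Function('k')(Function('T')(3, 6)), -1)), Function('M')(0, 4)), 2) = Pow(Add(Mul(-42, Pow(Add(-12, Mul(-6, Add(4, Mul(4, 6)))), -1)), Pow(Add(-4, 4), Rational(1, 2))), 2) = Pow(Add(Mul(-42, Pow(Add(-12, Mul(-6, Add(4, 24))), -1)), Pow(0, Rational(1, 2))), 2) = Pow(Add(Mul(-42, Pow(Add(-12, Mul(-6, 28)), -1)), 0), 2) = Pow(Add(Mul(-42, Pow(Add(-12, -168), -1)), 0), 2) = Pow(Add(Mul(-42, Pow(-180, -1)), 0), 2) = Pow(Add(Mul(-42, Rational(-1, 180)), 0), 2) = Pow(Add(Rational(7, 30), 0), 2) = Pow(Rational(7, 30), 2) = Rational(49, 900)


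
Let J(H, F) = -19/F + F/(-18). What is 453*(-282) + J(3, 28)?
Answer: -32192555/252 ≈ -1.2775e+5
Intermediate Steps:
J(H, F) = -19/F - F/18 (J(H, F) = -19/F + F*(-1/18) = -19/F - F/18)
453*(-282) + J(3, 28) = 453*(-282) + (-19/28 - 1/18*28) = -127746 + (-19*1/28 - 14/9) = -127746 + (-19/28 - 14/9) = -127746 - 563/252 = -32192555/252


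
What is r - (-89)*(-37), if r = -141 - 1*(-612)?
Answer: -2822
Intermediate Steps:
r = 471 (r = -141 + 612 = 471)
r - (-89)*(-37) = 471 - (-89)*(-37) = 471 - 1*3293 = 471 - 3293 = -2822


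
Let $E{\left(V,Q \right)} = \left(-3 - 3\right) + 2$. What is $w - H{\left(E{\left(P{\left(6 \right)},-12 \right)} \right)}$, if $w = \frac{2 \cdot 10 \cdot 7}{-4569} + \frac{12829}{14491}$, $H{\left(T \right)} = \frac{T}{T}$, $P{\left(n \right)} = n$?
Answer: $- \frac{9622418}{66209379} \approx -0.14533$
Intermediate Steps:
$E{\left(V,Q \right)} = -4$ ($E{\left(V,Q \right)} = -6 + 2 = -4$)
$H{\left(T \right)} = 1$
$w = \frac{56586961}{66209379}$ ($w = 20 \cdot 7 \left(- \frac{1}{4569}\right) + 12829 \cdot \frac{1}{14491} = 140 \left(- \frac{1}{4569}\right) + \frac{12829}{14491} = - \frac{140}{4569} + \frac{12829}{14491} = \frac{56586961}{66209379} \approx 0.85467$)
$w - H{\left(E{\left(P{\left(6 \right)},-12 \right)} \right)} = \frac{56586961}{66209379} - 1 = - \frac{9622418}{66209379}$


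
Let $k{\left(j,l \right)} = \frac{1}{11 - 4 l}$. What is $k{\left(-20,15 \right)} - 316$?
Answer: $- \frac{15485}{49} \approx -316.02$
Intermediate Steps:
$k{\left(-20,15 \right)} - 316 = - \frac{1}{-11 + 4 \cdot 15} - 316 = - \frac{1}{-11 + 60} - 316 = - \frac{1}{49} - 316 = - \frac{15485}{49}$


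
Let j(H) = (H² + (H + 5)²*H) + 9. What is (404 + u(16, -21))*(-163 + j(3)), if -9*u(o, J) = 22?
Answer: 169858/9 ≈ 18873.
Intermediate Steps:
u(o, J) = -22/9 (u(o, J) = -⅑*22 = -22/9)
j(H) = 9 + H² + H*(5 + H)² (j(H) = (H² + (5 + H)²*H) + 9 = (H² + H*(5 + H)²) + 9 = 9 + H² + H*(5 + H)²)
(404 + u(16, -21))*(-163 + j(3)) = (404 - 22/9)*(-163 + (9 + 3² + 3*(5 + 3)²)) = 3614*(-163 + (9 + 9 + 3*8²))/9 = 3614*(-163 + (9 + 9 + 3*64))/9 = 3614*(-163 + (9 + 9 + 192))/9 = 3614*(-163 + 210)/9 = (3614/9)*47 = 169858/9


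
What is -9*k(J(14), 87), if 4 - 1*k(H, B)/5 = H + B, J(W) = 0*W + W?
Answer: 4365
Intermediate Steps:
J(W) = W (J(W) = 0 + W = W)
k(H, B) = 20 - 5*B - 5*H (k(H, B) = 20 - 5*(H + B) = 20 - 5*(B + H) = 20 + (-5*B - 5*H) = 20 - 5*B - 5*H)
-9*k(J(14), 87) = -9*(20 - 5*87 - 5*14) = -9*(20 - 435 - 70) = -9*(-485) = 4365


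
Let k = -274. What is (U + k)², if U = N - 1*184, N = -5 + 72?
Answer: 152881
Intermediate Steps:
N = 67
U = -117 (U = 67 - 1*184 = 67 - 184 = -117)
(U + k)² = (-117 - 274)² = (-391)² = 152881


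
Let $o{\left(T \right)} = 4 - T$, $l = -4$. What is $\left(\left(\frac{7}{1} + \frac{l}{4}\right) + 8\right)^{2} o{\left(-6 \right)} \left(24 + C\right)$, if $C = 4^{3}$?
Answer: $172480$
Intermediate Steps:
$C = 64$
$\left(\left(\frac{7}{1} + \frac{l}{4}\right) + 8\right)^{2} o{\left(-6 \right)} \left(24 + C\right) = \left(\left(\frac{7}{1} - \frac{4}{4}\right) + 8\right)^{2} \left(4 - -6\right) \left(24 + 64\right) = \left(\left(7 \cdot 1 - 1\right) + 8\right)^{2} \left(4 + 6\right) 88 = \left(\left(7 - 1\right) + 8\right)^{2} \cdot 10 \cdot 88 = \left(6 + 8\right)^{2} \cdot 880 = 14^{2} \cdot 880 = 196 \cdot 880 = 172480$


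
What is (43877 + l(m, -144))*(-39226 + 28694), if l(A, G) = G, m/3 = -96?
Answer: -460595956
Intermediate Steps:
m = -288 (m = 3*(-96) = -288)
(43877 + l(m, -144))*(-39226 + 28694) = (43877 - 144)*(-39226 + 28694) = 43733*(-10532) = -460595956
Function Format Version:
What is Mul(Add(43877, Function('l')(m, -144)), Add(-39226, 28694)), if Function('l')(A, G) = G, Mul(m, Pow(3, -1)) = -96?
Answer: -460595956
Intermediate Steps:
m = -288 (m = Mul(3, -96) = -288)
Mul(Add(43877, Function('l')(m, -144)), Add(-39226, 28694)) = Mul(Add(43877, -144), Add(-39226, 28694)) = Mul(43733, -10532) = -460595956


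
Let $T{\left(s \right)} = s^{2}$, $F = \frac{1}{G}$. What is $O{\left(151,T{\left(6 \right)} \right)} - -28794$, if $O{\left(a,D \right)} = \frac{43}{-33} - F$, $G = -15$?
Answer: $\frac{1583602}{55} \approx 28793.0$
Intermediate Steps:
$F = - \frac{1}{15}$ ($F = \frac{1}{-15} = - \frac{1}{15} \approx -0.066667$)
$O{\left(a,D \right)} = - \frac{68}{55}$ ($O{\left(a,D \right)} = \frac{43}{-33} - - \frac{1}{15} = 43 \left(- \frac{1}{33}\right) + \frac{1}{15} = - \frac{43}{33} + \frac{1}{15} = - \frac{68}{55}$)
$O{\left(151,T{\left(6 \right)} \right)} - -28794 = - \frac{68}{55} - -28794 = - \frac{68}{55} + 28794 = \frac{1583602}{55}$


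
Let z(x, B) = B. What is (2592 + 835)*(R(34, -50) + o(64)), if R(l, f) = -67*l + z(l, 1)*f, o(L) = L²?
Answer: 6058936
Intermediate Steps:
R(l, f) = f - 67*l (R(l, f) = -67*l + 1*f = -67*l + f = f - 67*l)
(2592 + 835)*(R(34, -50) + o(64)) = (2592 + 835)*((-50 - 67*34) + 64²) = 3427*((-50 - 2278) + 4096) = 3427*(-2328 + 4096) = 3427*1768 = 6058936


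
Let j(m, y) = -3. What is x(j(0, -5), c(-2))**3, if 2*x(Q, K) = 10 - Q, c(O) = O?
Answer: 2197/8 ≈ 274.63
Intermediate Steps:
x(Q, K) = 5 - Q/2 (x(Q, K) = (10 - Q)/2 = 5 - Q/2)
x(j(0, -5), c(-2))**3 = (5 - 1/2*(-3))**3 = (5 + 3/2)**3 = (13/2)**3 = 2197/8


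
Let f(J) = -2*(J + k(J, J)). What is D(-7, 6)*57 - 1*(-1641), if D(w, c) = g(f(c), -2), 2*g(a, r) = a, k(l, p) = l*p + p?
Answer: -1095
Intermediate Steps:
k(l, p) = p + l*p
f(J) = -2*J - 2*J*(1 + J) (f(J) = -2*(J + J*(1 + J)) = -2*J - 2*J*(1 + J))
g(a, r) = a/2
D(w, c) = c*(-2 - c) (D(w, c) = (2*c*(-2 - c))/2 = c*(-2 - c))
D(-7, 6)*57 - 1*(-1641) = (6*(-2 - 1*6))*57 - 1*(-1641) = (6*(-2 - 6))*57 + 1641 = (6*(-8))*57 + 1641 = -48*57 + 1641 = -2736 + 1641 = -1095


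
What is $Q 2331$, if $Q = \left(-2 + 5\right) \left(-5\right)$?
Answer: $-34965$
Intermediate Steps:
$Q = -15$ ($Q = 3 \left(-5\right) = -15$)
$Q 2331 = \left(-15\right) 2331 = -34965$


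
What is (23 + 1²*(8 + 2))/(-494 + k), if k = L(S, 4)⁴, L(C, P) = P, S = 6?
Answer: -33/238 ≈ -0.13866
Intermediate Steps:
k = 256 (k = 4⁴ = 256)
(23 + 1²*(8 + 2))/(-494 + k) = (23 + 1²*(8 + 2))/(-494 + 256) = (23 + 1*10)/(-238) = (23 + 10)*(-1/238) = 33*(-1/238) = -33/238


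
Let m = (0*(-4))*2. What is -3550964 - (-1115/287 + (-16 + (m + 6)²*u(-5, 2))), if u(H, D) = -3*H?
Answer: -1019275941/287 ≈ -3.5515e+6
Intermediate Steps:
m = 0 (m = 0*2 = 0)
-3550964 - (-1115/287 + (-16 + (m + 6)²*u(-5, 2))) = -3550964 - (-1115/287 + (-16 + (0 + 6)²*(-3*(-5)))) = -3550964 - ((1/287)*(-1115) + (-16 + 6²*15)) = -3550964 - (-1115/287 + (-16 + 36*15)) = -3550964 - (-1115/287 + (-16 + 540)) = -3550964 - (-1115/287 + 524) = -3550964 - 1*149273/287 = -3550964 - 149273/287 = -1019275941/287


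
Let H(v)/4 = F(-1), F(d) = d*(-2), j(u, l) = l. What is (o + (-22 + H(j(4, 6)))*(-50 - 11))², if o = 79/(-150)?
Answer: 16389376441/22500 ≈ 7.2842e+5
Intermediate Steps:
F(d) = -2*d
H(v) = 8 (H(v) = 4*(-2*(-1)) = 4*2 = 8)
o = -79/150 (o = 79*(-1/150) = -79/150 ≈ -0.52667)
(o + (-22 + H(j(4, 6)))*(-50 - 11))² = (-79/150 + (-22 + 8)*(-50 - 11))² = (-79/150 - 14*(-61))² = (-79/150 + 854)² = (128021/150)² = 16389376441/22500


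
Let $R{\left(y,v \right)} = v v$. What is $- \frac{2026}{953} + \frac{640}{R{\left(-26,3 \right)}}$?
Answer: $\frac{591686}{8577} \approx 68.985$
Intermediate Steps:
$R{\left(y,v \right)} = v^{2}$
$- \frac{2026}{953} + \frac{640}{R{\left(-26,3 \right)}} = - \frac{2026}{953} + \frac{640}{3^{2}} = \left(-2026\right) \frac{1}{953} + \frac{640}{9} = - \frac{2026}{953} + 640 \cdot \frac{1}{9} = - \frac{2026}{953} + \frac{640}{9} = \frac{591686}{8577}$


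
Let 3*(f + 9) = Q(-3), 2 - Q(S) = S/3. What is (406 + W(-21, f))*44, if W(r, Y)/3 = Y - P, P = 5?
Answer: 16148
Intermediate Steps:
Q(S) = 2 - S/3
f = -8 (f = -9 + (2 - ⅓*(-3))/3 = -9 + (2 + 1)/3 = -9 + (⅓)*3 = -9 + 1 = -8)
W(r, Y) = -15 + 3*Y (W(r, Y) = 3*(Y - 1*5) = 3*(Y - 5) = 3*(-5 + Y) = -15 + 3*Y)
(406 + W(-21, f))*44 = (406 + (-15 + 3*(-8)))*44 = (406 + (-15 - 24))*44 = (406 - 39)*44 = 367*44 = 16148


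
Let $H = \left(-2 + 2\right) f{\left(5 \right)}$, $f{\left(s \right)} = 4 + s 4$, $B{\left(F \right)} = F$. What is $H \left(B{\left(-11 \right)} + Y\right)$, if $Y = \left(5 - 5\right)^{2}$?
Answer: $0$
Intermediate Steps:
$f{\left(s \right)} = 4 + 4 s$
$H = 0$ ($H = \left(-2 + 2\right) \left(4 + 4 \cdot 5\right) = 0 \left(4 + 20\right) = 0 \cdot 24 = 0$)
$Y = 0$ ($Y = 0^{2} = 0$)
$H \left(B{\left(-11 \right)} + Y\right) = 0 \left(-11 + 0\right) = 0 \left(-11\right) = 0$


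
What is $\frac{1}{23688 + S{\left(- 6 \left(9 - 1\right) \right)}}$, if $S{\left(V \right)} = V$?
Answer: $\frac{1}{23640} \approx 4.2301 \cdot 10^{-5}$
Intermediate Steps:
$\frac{1}{23688 + S{\left(- 6 \left(9 - 1\right) \right)}} = \frac{1}{23688 - 6 \left(9 - 1\right)} = \frac{1}{23688 - 48} = \frac{1}{23640}$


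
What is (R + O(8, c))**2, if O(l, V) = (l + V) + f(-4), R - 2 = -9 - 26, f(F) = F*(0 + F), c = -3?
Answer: 144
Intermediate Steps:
f(F) = F**2 (f(F) = F*F = F**2)
R = -33 (R = 2 + (-9 - 26) = 2 - 35 = -33)
O(l, V) = 16 + V + l (O(l, V) = (l + V) + (-4)**2 = (V + l) + 16 = 16 + V + l)
(R + O(8, c))**2 = (-33 + (16 - 3 + 8))**2 = (-33 + 21)**2 = (-12)**2 = 144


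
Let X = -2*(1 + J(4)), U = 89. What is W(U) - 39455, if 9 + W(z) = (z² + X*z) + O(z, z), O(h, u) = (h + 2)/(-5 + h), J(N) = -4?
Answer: -372095/12 ≈ -31008.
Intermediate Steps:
O(h, u) = (2 + h)/(-5 + h)
X = 6 (X = -2*(1 - 4) = -2*(-3) = 6)
W(z) = -9 + z² + 6*z + (2 + z)/(-5 + z) (W(z) = -9 + ((z² + 6*z) + (2 + z)/(-5 + z)) = -9 + (z² + 6*z + (2 + z)/(-5 + z)) = -9 + z² + 6*z + (2 + z)/(-5 + z))
W(U) - 39455 = (47 + 89² + 89³ - 38*89)/(-5 + 89) - 39455 = (47 + 7921 + 704969 - 3382)/84 - 39455 = (1/84)*709555 - 39455 = 101365/12 - 39455 = -372095/12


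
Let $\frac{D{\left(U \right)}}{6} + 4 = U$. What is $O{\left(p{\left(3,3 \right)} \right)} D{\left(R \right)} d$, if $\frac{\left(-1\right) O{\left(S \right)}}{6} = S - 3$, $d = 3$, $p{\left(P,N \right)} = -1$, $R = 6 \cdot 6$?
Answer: $13824$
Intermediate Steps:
$R = 36$
$O{\left(S \right)} = 18 - 6 S$ ($O{\left(S \right)} = - 6 \left(S - 3\right) = - 6 \left(-3 + S\right) = 18 - 6 S$)
$D{\left(U \right)} = -24 + 6 U$
$O{\left(p{\left(3,3 \right)} \right)} D{\left(R \right)} d = \left(18 - -6\right) \left(-24 + 6 \cdot 36\right) 3 = \left(18 + 6\right) \left(-24 + 216\right) 3 = 24 \cdot 192 \cdot 3 = 4608 \cdot 3 = 13824$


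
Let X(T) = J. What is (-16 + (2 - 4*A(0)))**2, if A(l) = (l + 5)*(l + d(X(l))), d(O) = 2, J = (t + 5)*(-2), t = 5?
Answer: 2916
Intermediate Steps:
J = -20 (J = (5 + 5)*(-2) = 10*(-2) = -20)
X(T) = -20
A(l) = (2 + l)*(5 + l) (A(l) = (l + 5)*(l + 2) = (5 + l)*(2 + l) = (2 + l)*(5 + l))
(-16 + (2 - 4*A(0)))**2 = (-16 + (2 - 4*(10 + 0**2 + 7*0)))**2 = (-16 + (2 - 4*(10 + 0 + 0)))**2 = (-16 + (2 - 4*10))**2 = (-16 + (2 - 40))**2 = (-16 - 38)**2 = (-54)**2 = 2916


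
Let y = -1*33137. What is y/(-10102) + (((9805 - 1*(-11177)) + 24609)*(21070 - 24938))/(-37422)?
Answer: 42444933895/9000882 ≈ 4715.6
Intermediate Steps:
y = -33137
y/(-10102) + (((9805 - 1*(-11177)) + 24609)*(21070 - 24938))/(-37422) = -33137/(-10102) + (((9805 - 1*(-11177)) + 24609)*(21070 - 24938))/(-37422) = -33137*(-1/10102) + (((9805 + 11177) + 24609)*(-3868))*(-1/37422) = 33137/10102 + ((20982 + 24609)*(-3868))*(-1/37422) = 33137/10102 + (45591*(-3868))*(-1/37422) = 33137/10102 - 176345988*(-1/37422) = 33137/10102 + 4198714/891 = 42444933895/9000882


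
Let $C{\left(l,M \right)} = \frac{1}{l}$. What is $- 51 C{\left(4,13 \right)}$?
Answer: $- \frac{51}{4} \approx -12.75$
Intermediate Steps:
$- 51 C{\left(4,13 \right)} = - \frac{51}{4}$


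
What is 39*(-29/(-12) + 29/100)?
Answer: 2639/25 ≈ 105.56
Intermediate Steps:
39*(-29/(-12) + 29/100) = 39*(-29*(-1/12) + 29*(1/100)) = 39*(29/12 + 29/100) = 39*(203/75) = 2639/25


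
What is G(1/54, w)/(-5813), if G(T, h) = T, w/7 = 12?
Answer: -1/313902 ≈ -3.1857e-6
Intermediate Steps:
w = 84 (w = 7*12 = 84)
G(1/54, w)/(-5813) = 1/(54*(-5813)) = (1/54)*(-1/5813) = -1/313902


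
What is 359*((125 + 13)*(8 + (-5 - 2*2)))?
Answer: -49542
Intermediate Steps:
359*((125 + 13)*(8 + (-5 - 2*2))) = 359*(138*(8 + (-5 - 4))) = 359*(138*(8 - 9)) = 359*(138*(-1)) = 359*(-138) = -49542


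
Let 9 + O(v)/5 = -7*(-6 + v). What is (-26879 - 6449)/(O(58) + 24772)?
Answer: -33328/22907 ≈ -1.4549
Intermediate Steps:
O(v) = 165 - 35*v (O(v) = -45 + 5*(-7*(-6 + v)) = -45 + 5*(42 - 7*v) = -45 + (210 - 35*v) = 165 - 35*v)
(-26879 - 6449)/(O(58) + 24772) = (-26879 - 6449)/((165 - 35*58) + 24772) = -33328/((165 - 2030) + 24772) = -33328/(-1865 + 24772) = -33328/22907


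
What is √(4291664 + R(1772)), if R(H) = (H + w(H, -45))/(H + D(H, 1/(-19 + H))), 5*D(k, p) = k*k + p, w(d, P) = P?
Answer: √14529455094449039254806079/1839974511 ≈ 2071.6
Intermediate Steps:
D(k, p) = p/5 + k²/5 (D(k, p) = (k*k + p)/5 = (k² + p)/5 = (p + k²)/5 = p/5 + k²/5)
R(H) = (-45 + H)/(H + H²/5 + 1/(5*(-19 + H))) (R(H) = (H - 45)/(H + (1/(5*(-19 + H)) + H²/5)) = (-45 + H)/(H + (H²/5 + 1/(5*(-19 + H)))) = (-45 + H)/(H + H²/5 + 1/(5*(-19 + H))))
√(4291664 + R(1772)) = √(4291664 + 5*(-45 + 1772)*(-19 + 1772)/(1 + 1772²*(-19 + 1772) + 5*1772*(-19 + 1772))) = √(4291664 + 5*1727*1753/(1 + 3139984*1753 + 5*1772*1753)) = √(4291664 + 5*1727*1753/(1 + 5504391952 + 15531580)) = √(4291664 + 5*1727*1753/5519923533) = √(4291664 + 5*(1/5519923533)*1727*1753) = √(4291664 + 15137155/5519923533) = √(23689657124466067/5519923533) = √14529455094449039254806079/1839974511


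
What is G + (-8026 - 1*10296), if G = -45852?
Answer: -64174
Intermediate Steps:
G + (-8026 - 1*10296) = -45852 + (-8026 - 1*10296) = -45852 + (-8026 - 10296) = -45852 - 18322 = -64174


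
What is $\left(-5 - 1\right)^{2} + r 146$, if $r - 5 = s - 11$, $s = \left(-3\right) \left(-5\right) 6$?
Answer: $12300$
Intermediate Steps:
$s = 90$ ($s = 15 \cdot 6 = 90$)
$r = 84$ ($r = 5 + \left(90 - 11\right) = 5 + 79 = 84$)
$\left(-5 - 1\right)^{2} + r 146 = \left(-5 - 1\right)^{2} + 84 \cdot 146 = \left(-6\right)^{2} + 12264 = 36 + 12264 = 12300$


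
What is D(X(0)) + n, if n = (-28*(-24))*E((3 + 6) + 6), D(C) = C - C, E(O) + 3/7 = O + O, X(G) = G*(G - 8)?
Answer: 19872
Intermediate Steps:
X(G) = G*(-8 + G)
E(O) = -3/7 + 2*O (E(O) = -3/7 + (O + O) = -3/7 + 2*O)
D(C) = 0
n = 19872 (n = (-28*(-24))*(-3/7 + 2*((3 + 6) + 6)) = 672*(-3/7 + 2*(9 + 6)) = 672*(-3/7 + 2*15) = 672*(-3/7 + 30) = 672*(207/7) = 19872)
D(X(0)) + n = 0 + 19872 = 19872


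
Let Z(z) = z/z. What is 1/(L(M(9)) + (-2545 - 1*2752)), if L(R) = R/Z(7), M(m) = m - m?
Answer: -1/5297 ≈ -0.00018879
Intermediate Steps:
Z(z) = 1
M(m) = 0
L(R) = R (L(R) = R/1 = R*1 = R)
1/(L(M(9)) + (-2545 - 1*2752)) = 1/(0 + (-2545 - 1*2752)) = 1/(0 + (-2545 - 2752)) = 1/(0 - 5297) = 1/(-5297) = -1/5297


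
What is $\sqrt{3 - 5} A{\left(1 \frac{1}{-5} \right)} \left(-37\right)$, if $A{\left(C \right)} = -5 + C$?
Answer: $\frac{962 i \sqrt{2}}{5} \approx 272.09 i$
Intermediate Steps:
$\sqrt{3 - 5} A{\left(1 \frac{1}{-5} \right)} \left(-37\right) = \sqrt{3 - 5} \left(-5 + 1 \frac{1}{-5}\right) \left(-37\right) = \sqrt{-2} \left(-5 + 1 \left(- \frac{1}{5}\right)\right) \left(-37\right) = i \sqrt{2} \left(-5 - \frac{1}{5}\right) \left(-37\right) = i \sqrt{2} \left(- \frac{26}{5}\right) \left(-37\right) = - \frac{26 i \sqrt{2}}{5} \left(-37\right) = \frac{962 i \sqrt{2}}{5}$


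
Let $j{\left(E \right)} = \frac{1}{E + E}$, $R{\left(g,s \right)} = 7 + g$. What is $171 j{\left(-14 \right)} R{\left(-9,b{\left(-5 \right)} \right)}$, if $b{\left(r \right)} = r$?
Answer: $\frac{171}{14} \approx 12.214$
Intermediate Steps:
$j{\left(E \right)} = \frac{1}{2 E}$
$171 j{\left(-14 \right)} R{\left(-9,b{\left(-5 \right)} \right)} = 171 \frac{1}{2 \left(-14\right)} \left(7 - 9\right) = 171 \cdot \frac{1}{2} \left(- \frac{1}{14}\right) \left(-2\right) = 171 \left(- \frac{1}{28}\right) \left(-2\right) = \left(- \frac{171}{28}\right) \left(-2\right) = \frac{171}{14}$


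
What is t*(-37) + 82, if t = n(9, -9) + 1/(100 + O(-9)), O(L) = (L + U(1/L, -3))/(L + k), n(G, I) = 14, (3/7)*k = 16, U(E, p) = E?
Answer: -11091683/25418 ≈ -436.37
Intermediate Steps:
k = 112/3 (k = (7/3)*16 = 112/3 ≈ 37.333)
O(L) = (L + 1/L)/(112/3 + L) (O(L) = (L + 1/L)/(L + 112/3) = (L + 1/L)/(112/3 + L))
t = 356107/25418 (t = 14 + 1/(100 + 3*(1 + (-9)²)/(-9*(112 + 3*(-9)))) = 14 + 1/(100 + 3*(-⅑)*(1 + 81)/(112 - 27)) = 14 + 1/(100 + 3*(-⅑)*82/85) = 14 + 1/(100 + 3*(-⅑)*(1/85)*82) = 14 + 1/(100 - 82/255) = 14 + 1/(25418/255) = 14 + 255/25418 = 356107/25418 ≈ 14.010)
t*(-37) + 82 = (356107/25418)*(-37) + 82 = -13175959/25418 + 82 = -11091683/25418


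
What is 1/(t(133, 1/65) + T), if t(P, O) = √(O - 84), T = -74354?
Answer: -4833010/359353630999 - I*√354835/359353630999 ≈ -1.3449e-5 - 1.6576e-9*I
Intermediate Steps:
t(P, O) = √(-84 + O)
1/(t(133, 1/65) + T) = 1/(√(-84 + 1/65) - 74354) = 1/(√(-5459/65) - 74354) = 1/(I*√354835/65 - 74354) = 1/(-74354 + I*√354835/65)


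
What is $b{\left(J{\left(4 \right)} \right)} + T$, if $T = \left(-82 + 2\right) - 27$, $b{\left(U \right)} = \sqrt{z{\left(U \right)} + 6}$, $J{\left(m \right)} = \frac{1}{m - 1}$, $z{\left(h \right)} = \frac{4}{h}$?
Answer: $-107 + 3 \sqrt{2} \approx -102.76$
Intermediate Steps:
$J{\left(m \right)} = \frac{1}{-1 + m}$
$b{\left(U \right)} = \sqrt{6 + \frac{4}{U}}$ ($b{\left(U \right)} = \sqrt{\frac{4}{U} + 6} = \sqrt{6 + \frac{4}{U}}$)
$T = -107$ ($T = -80 - 27 = -107$)
$b{\left(J{\left(4 \right)} \right)} + T = \sqrt{6 + \frac{4}{\frac{1}{-1 + 4}}} - 107 = \sqrt{6 + \frac{4}{\frac{1}{3}}} - 107 = \sqrt{6 + 4 \frac{1}{\frac{1}{3}}} - 107 = \sqrt{6 + 4 \cdot 3} - 107 = \sqrt{6 + 12} - 107 = \sqrt{18} - 107 = 3 \sqrt{2} - 107 = -107 + 3 \sqrt{2}$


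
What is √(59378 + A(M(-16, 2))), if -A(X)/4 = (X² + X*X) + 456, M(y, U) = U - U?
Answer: √57554 ≈ 239.90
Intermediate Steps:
M(y, U) = 0
A(X) = -1824 - 8*X² (A(X) = -4*((X² + X*X) + 456) = -4*((X² + X²) + 456) = -4*(2*X² + 456) = -4*(456 + 2*X²) = -1824 - 8*X²)
√(59378 + A(M(-16, 2))) = √(59378 + (-1824 - 8*0²)) = √(59378 + (-1824 - 8*0)) = √(59378 + (-1824 + 0)) = √(59378 - 1824) = √57554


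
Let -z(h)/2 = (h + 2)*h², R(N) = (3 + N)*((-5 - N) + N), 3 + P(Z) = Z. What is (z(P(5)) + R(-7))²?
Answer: 144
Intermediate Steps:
P(Z) = -3 + Z
R(N) = -15 - 5*N (R(N) = (3 + N)*(-5) = -15 - 5*N)
z(h) = -2*h²*(2 + h) (z(h) = -2*(h + 2)*h² = -2*(2 + h)*h² = -2*h²*(2 + h))
(z(P(5)) + R(-7))² = (2*(-3 + 5)²*(-2 - (-3 + 5)) + (-15 - 5*(-7)))² = (2*2²*(-2 - 1*2) + (-15 + 35))² = (2*4*(-2 - 2) + 20)² = (2*4*(-4) + 20)² = (-32 + 20)² = (-12)² = 144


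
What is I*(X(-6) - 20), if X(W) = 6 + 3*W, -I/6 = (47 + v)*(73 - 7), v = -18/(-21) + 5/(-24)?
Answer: 4226640/7 ≈ 6.0381e+5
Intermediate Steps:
v = 109/168 (v = -18*(-1/21) + 5*(-1/24) = 6/7 - 5/24 = 109/168 ≈ 0.64881)
I = -264165/14 (I = -6*(47 + 109/168)*(73 - 7) = -8005*66/28 = -6*88055/28 = -264165/14 ≈ -18869.)
I*(X(-6) - 20) = -264165*((6 + 3*(-6)) - 20)/14 = -264165*((6 - 18) - 20)/14 = -264165*(-12 - 20)/14 = -264165/14*(-32) = 4226640/7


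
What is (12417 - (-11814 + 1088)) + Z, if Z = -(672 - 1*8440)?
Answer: 30911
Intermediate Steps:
Z = 7768 (Z = -(672 - 8440) = -1*(-7768) = 7768)
(12417 - (-11814 + 1088)) + Z = (12417 - (-11814 + 1088)) + 7768 = (12417 - 1*(-10726)) + 7768 = (12417 + 10726) + 7768 = 23143 + 7768 = 30911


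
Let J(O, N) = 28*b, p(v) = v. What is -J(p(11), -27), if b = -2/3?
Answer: 56/3 ≈ 18.667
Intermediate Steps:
b = -⅔ (b = -2*⅓ = -⅔ ≈ -0.66667)
J(O, N) = -56/3 (J(O, N) = 28*(-⅔) = -56/3)
-J(p(11), -27) = -1*(-56/3) = 56/3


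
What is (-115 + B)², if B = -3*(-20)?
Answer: 3025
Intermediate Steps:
B = 60
(-115 + B)² = (-115 + 60)² = (-55)² = 3025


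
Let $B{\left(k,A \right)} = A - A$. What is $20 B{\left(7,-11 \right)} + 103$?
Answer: $103$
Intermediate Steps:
$B{\left(k,A \right)} = 0$
$20 B{\left(7,-11 \right)} + 103 = 20 \cdot 0 + 103 = 0 + 103 = 103$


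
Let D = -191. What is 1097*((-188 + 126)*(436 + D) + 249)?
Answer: -16390277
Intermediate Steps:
1097*((-188 + 126)*(436 + D) + 249) = 1097*((-188 + 126)*(436 - 191) + 249) = 1097*(-62*245 + 249) = 1097*(-15190 + 249) = 1097*(-14941) = -16390277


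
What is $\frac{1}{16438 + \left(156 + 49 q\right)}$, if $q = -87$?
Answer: $\frac{1}{12331} \approx 8.1096 \cdot 10^{-5}$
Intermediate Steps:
$\frac{1}{16438 + \left(156 + 49 q\right)} = \frac{1}{16438 + \left(156 + 49 \left(-87\right)\right)} = \frac{1}{16438 + \left(156 - 4263\right)} = \frac{1}{16438 - 4107} = \frac{1}{12331}$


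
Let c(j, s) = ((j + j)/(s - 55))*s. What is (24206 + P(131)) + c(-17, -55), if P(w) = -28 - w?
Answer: 24030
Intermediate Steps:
c(j, s) = 2*j*s/(-55 + s) (c(j, s) = ((2*j)/(-55 + s))*s = (2*j/(-55 + s))*s = 2*j*s/(-55 + s))
(24206 + P(131)) + c(-17, -55) = (24206 + (-28 - 1*131)) + 2*(-17)*(-55)/(-55 - 55) = (24206 + (-28 - 131)) + 2*(-17)*(-55)/(-110) = (24206 - 159) + 2*(-17)*(-55)*(-1/110) = 24047 - 17 = 24030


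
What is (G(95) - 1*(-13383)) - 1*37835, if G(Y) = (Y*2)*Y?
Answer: -6402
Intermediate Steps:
G(Y) = 2*Y² (G(Y) = (2*Y)*Y = 2*Y²)
(G(95) - 1*(-13383)) - 1*37835 = (2*95² - 1*(-13383)) - 1*37835 = (2*9025 + 13383) - 37835 = (18050 + 13383) - 37835 = 31433 - 37835 = -6402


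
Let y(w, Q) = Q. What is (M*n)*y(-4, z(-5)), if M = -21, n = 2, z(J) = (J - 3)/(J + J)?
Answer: -168/5 ≈ -33.600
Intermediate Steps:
z(J) = (-3 + J)/(2*J) (z(J) = (-3 + J)/((2*J)) = (-3 + J)*(1/(2*J)) = (-3 + J)/(2*J))
(M*n)*y(-4, z(-5)) = (-21*2)*((½)*(-3 - 5)/(-5)) = -21*(-1)*(-8)/5 = -42*⅘ = -168/5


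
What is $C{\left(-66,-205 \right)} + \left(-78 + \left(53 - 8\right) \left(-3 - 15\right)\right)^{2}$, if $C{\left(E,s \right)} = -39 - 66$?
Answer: $788439$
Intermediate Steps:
$C{\left(E,s \right)} = -105$ ($C{\left(E,s \right)} = -39 - 66 = -105$)
$C{\left(-66,-205 \right)} + \left(-78 + \left(53 - 8\right) \left(-3 - 15\right)\right)^{2} = -105 + \left(-78 + \left(53 - 8\right) \left(-3 - 15\right)\right)^{2} = -105 + \left(-78 + 45 \left(-18\right)\right)^{2} = -105 + \left(-78 - 810\right)^{2} = -105 + \left(-888\right)^{2} = -105 + 788544 = 788439$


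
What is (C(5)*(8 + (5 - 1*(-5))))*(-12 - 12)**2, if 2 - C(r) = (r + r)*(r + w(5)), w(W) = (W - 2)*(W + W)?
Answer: -3608064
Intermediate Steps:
w(W) = 2*W*(-2 + W) (w(W) = (-2 + W)*(2*W) = 2*W*(-2 + W))
C(r) = 2 - 2*r*(30 + r) (C(r) = 2 - (r + r)*(r + 2*5*(-2 + 5)) = 2 - 2*r*(r + 2*5*3) = 2 - 2*r*(r + 30) = 2 - 2*r*(30 + r))
(C(5)*(8 + (5 - 1*(-5))))*(-12 - 12)**2 = ((2 - 60*5 - 2*5**2)*(8 + (5 - 1*(-5))))*(-12 - 12)**2 = ((2 - 300 - 2*25)*(8 + (5 + 5)))*(-24)**2 = ((2 - 300 - 50)*(8 + 10))*576 = -348*18*576 = -6264*576 = -3608064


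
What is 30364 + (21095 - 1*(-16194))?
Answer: 67653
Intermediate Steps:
30364 + (21095 - 1*(-16194)) = 30364 + (21095 + 16194) = 30364 + 37289 = 67653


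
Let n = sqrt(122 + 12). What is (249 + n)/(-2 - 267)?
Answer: -249/269 - sqrt(134)/269 ≈ -0.96868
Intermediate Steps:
n = sqrt(134) ≈ 11.576
(249 + n)/(-2 - 267) = (249 + sqrt(134))/(-2 - 267) = (249 + sqrt(134))/(-269) = (249 + sqrt(134))*(-1/269) = -249/269 - sqrt(134)/269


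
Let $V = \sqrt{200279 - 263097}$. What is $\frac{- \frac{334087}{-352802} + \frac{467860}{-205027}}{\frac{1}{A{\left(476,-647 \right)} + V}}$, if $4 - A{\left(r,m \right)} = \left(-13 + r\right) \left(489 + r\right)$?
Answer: $\frac{43144412398367461}{72333935654} - \frac{675955618597 i \sqrt{1282}}{72333935654} \approx 5.9646 \cdot 10^{5} - 334.6 i$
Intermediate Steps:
$A{\left(r,m \right)} = 4 - \left(-13 + r\right) \left(489 + r\right)$
$V = 7 i \sqrt{1282}$ ($V = \sqrt{-62818} = 7 i \sqrt{1282} \approx 250.64 i$)
$\frac{- \frac{334087}{-352802} + \frac{467860}{-205027}}{\frac{1}{A{\left(476,-647 \right)} + V}} = \frac{- \frac{334087}{-352802} + \frac{467860}{-205027}}{\frac{1}{\left(6361 - 476^{2} - 226576\right) + 7 i \sqrt{1282}}} = \frac{\left(-334087\right) \left(- \frac{1}{352802}\right) + 467860 \left(- \frac{1}{205027}\right)}{\frac{1}{\left(6361 - 226576 - 226576\right) + 7 i \sqrt{1282}}} = \frac{\frac{334087}{352802} - \frac{467860}{205027}}{\frac{1}{\left(6361 - 226576 - 226576\right) + 7 i \sqrt{1282}}} = - \frac{96565088371}{72333935654 \frac{1}{-446791 + 7 i \sqrt{1282}}} = - \frac{96565088371 \left(-446791 + 7 i \sqrt{1282}\right)}{72333935654} = \frac{43144412398367461}{72333935654} - \frac{675955618597 i \sqrt{1282}}{72333935654}$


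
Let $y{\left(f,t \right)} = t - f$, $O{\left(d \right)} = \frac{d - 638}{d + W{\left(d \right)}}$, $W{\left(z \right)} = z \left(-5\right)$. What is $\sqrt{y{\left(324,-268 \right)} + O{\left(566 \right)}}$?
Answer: $\frac{i \sqrt{47410141}}{283} \approx 24.33 i$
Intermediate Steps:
$W{\left(z \right)} = - 5 z$
$O{\left(d \right)} = - \frac{-638 + d}{4 d}$ ($O{\left(d \right)} = \frac{d - 638}{d - 5 d} = \frac{-638 + d}{\left(-4\right) d} = \left(-638 + d\right) \left(- \frac{1}{4 d}\right) = - \frac{-638 + d}{4 d}$)
$\sqrt{y{\left(324,-268 \right)} + O{\left(566 \right)}} = \sqrt{\left(-268 - 324\right) + \frac{638 - 566}{4 \cdot 566}} = \sqrt{\left(-268 - 324\right) + \frac{1}{4} \cdot \frac{1}{566} \left(638 - 566\right)} = \sqrt{-592 + \frac{1}{4} \cdot \frac{1}{566} \cdot 72} = \sqrt{-592 + \frac{9}{283}} = \sqrt{- \frac{167527}{283}} = \frac{i \sqrt{47410141}}{283}$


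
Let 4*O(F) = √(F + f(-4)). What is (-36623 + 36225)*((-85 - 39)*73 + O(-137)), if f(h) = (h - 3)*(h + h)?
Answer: 3602696 - 1791*I/2 ≈ 3.6027e+6 - 895.5*I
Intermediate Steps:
f(h) = 2*h*(-3 + h) (f(h) = (-3 + h)*(2*h) = 2*h*(-3 + h))
O(F) = √(56 + F)/4 (O(F) = √(F + 2*(-4)*(-3 - 4))/4 = √(F + 2*(-4)*(-7))/4 = √(F + 56)/4 = √(56 + F)/4)
(-36623 + 36225)*((-85 - 39)*73 + O(-137)) = (-36623 + 36225)*((-85 - 39)*73 + √(56 - 137)/4) = -398*(-124*73 + √(-81)/4) = -398*(-9052 + (9*I)/4) = -398*(-9052 + 9*I/4) = 3602696 - 1791*I/2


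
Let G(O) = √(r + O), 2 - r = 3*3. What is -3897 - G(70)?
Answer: -3897 - 3*√7 ≈ -3904.9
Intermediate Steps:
r = -7 (r = 2 - 3*3 = 2 - 1*9 = 2 - 9 = -7)
G(O) = √(-7 + O)
-3897 - G(70) = -3897 - √(-7 + 70) = -3897 - √63 = -3897 - 3*√7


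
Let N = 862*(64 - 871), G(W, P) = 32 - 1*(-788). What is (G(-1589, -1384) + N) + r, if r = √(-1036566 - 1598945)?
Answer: -694814 + I*√2635511 ≈ -6.9481e+5 + 1623.4*I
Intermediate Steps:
G(W, P) = 820 (G(W, P) = 32 + 788 = 820)
r = I*√2635511 (r = √(-2635511) = I*√2635511 ≈ 1623.4*I)
N = -695634 (N = 862*(-807) = -695634)
(G(-1589, -1384) + N) + r = (820 - 695634) + I*√2635511 = -694814 + I*√2635511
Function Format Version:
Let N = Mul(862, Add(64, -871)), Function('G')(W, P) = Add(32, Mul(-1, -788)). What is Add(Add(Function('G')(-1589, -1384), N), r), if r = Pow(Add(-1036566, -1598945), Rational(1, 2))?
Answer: Add(-694814, Mul(I, Pow(2635511, Rational(1, 2)))) ≈ Add(-6.9481e+5, Mul(1623.4, I))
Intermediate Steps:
Function('G')(W, P) = 820 (Function('G')(W, P) = Add(32, 788) = 820)
r = Mul(I, Pow(2635511, Rational(1, 2))) (r = Pow(-2635511, Rational(1, 2)) = Mul(I, Pow(2635511, Rational(1, 2))) ≈ Mul(1623.4, I))
N = -695634 (N = Mul(862, -807) = -695634)
Add(Add(Function('G')(-1589, -1384), N), r) = Add(Add(820, -695634), Mul(I, Pow(2635511, Rational(1, 2)))) = Add(-694814, Mul(I, Pow(2635511, Rational(1, 2))))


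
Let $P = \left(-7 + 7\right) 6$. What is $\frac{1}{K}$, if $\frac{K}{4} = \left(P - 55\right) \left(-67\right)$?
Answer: $\frac{1}{14740} \approx 6.7843 \cdot 10^{-5}$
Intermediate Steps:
$P = 0$ ($P = 0 \cdot 6 = 0$)
$K = 14740$ ($K = 4 \left(0 - 55\right) \left(-67\right) = 4 \left(\left(-55\right) \left(-67\right)\right) = 4 \cdot 3685 = 14740$)
$\frac{1}{K} = \frac{1}{14740}$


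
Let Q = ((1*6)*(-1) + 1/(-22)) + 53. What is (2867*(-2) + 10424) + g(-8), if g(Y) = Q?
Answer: 104213/22 ≈ 4737.0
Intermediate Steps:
Q = 1033/22 (Q = (6*(-1) - 1/22) + 53 = (-6 - 1/22) + 53 = -133/22 + 53 = 1033/22 ≈ 46.955)
g(Y) = 1033/22
(2867*(-2) + 10424) + g(-8) = (2867*(-2) + 10424) + 1033/22 = (-5734 + 10424) + 1033/22 = 4690 + 1033/22 = 104213/22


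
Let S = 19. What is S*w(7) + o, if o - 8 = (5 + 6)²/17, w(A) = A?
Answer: 2518/17 ≈ 148.12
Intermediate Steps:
o = 257/17 (o = 8 + (5 + 6)²/17 = 8 + 11²*(1/17) = 8 + 121*(1/17) = 8 + 121/17 = 257/17 ≈ 15.118)
S*w(7) + o = 19*7 + 257/17 = 133 + 257/17 = 2518/17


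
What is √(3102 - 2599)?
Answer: √503 ≈ 22.428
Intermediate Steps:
√(3102 - 2599) = √503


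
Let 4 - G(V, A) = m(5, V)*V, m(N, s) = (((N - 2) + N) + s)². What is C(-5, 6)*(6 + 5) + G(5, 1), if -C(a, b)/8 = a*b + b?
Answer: 1271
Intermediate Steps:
C(a, b) = -8*b - 8*a*b (C(a, b) = -8*(a*b + b) = -8*(b + a*b) = -8*b - 8*a*b)
m(N, s) = (-2 + s + 2*N)² (m(N, s) = (((-2 + N) + N) + s)² = ((-2 + 2*N) + s)² = (-2 + s + 2*N)²)
G(V, A) = 4 - V*(8 + V)² (G(V, A) = 4 - (-2 + V + 2*5)²*V = 4 - (-2 + V + 10)²*V = 4 - (8 + V)²*V = 4 - V*(8 + V)²)
C(-5, 6)*(6 + 5) + G(5, 1) = (-8*6*(1 - 5))*(6 + 5) + (4 - 1*5*(8 + 5)²) = -8*6*(-4)*11 + (4 - 1*5*13²) = 192*11 + (4 - 1*5*169) = 2112 + (4 - 845) = 2112 - 841 = 1271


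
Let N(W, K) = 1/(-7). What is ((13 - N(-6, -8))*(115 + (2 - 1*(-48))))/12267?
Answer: 5060/28623 ≈ 0.17678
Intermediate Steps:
N(W, K) = -⅐
((13 - N(-6, -8))*(115 + (2 - 1*(-48))))/12267 = ((13 - 1*(-⅐))*(115 + (2 - 1*(-48))))/12267 = ((13 + ⅐)*(115 + (2 + 48)))*(1/12267) = (92*(115 + 50)/7)*(1/12267) = ((92/7)*165)*(1/12267) = (15180/7)*(1/12267) = 5060/28623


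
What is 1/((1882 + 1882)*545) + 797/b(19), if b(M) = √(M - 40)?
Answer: 1/2051380 - 797*I*√21/21 ≈ 4.8748e-7 - 173.92*I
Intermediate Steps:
b(M) = √(-40 + M)
1/((1882 + 1882)*545) + 797/b(19) = 1/((1882 + 1882)*545) + 797/(√(-40 + 19)) = (1/545)/3764 + 797/(√(-21)) = (1/3764)*(1/545) + 797/((I*√21)) = 1/2051380 + 797*(-I*√21/21) = 1/2051380 - 797*I*√21/21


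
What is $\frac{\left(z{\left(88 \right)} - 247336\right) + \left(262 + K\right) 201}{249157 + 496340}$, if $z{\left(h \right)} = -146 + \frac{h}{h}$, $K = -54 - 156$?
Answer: $- \frac{237029}{745497} \approx -0.31795$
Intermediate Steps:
$K = -210$
$z{\left(h \right)} = -145$ ($z{\left(h \right)} = -146 + 1 = -145$)
$\frac{\left(z{\left(88 \right)} - 247336\right) + \left(262 + K\right) 201}{249157 + 496340} = \frac{\left(-145 - 247336\right) + \left(262 - 210\right) 201}{249157 + 496340} = \frac{\left(-145 - 247336\right) + 52 \cdot 201}{745497} = \left(-247481 + 10452\right) \frac{1}{745497} = \left(-237029\right) \frac{1}{745497} = - \frac{237029}{745497}$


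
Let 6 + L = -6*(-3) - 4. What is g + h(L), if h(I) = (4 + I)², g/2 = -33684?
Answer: -67224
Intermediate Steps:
g = -67368 (g = 2*(-33684) = -67368)
L = 8 (L = -6 + (-6*(-3) - 4) = -6 + (18 - 4) = -6 + 14 = 8)
g + h(L) = -67368 + (4 + 8)² = -67368 + 12² = -67368 + 144 = -67224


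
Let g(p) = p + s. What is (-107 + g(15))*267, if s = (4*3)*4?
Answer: -11748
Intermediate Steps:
s = 48 (s = 12*4 = 48)
g(p) = 48 + p (g(p) = p + 48 = 48 + p)
(-107 + g(15))*267 = (-107 + (48 + 15))*267 = (-107 + 63)*267 = -44*267 = -11748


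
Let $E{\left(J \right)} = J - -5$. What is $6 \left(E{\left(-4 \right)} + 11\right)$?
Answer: $72$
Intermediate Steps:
$E{\left(J \right)} = 5 + J$ ($E{\left(J \right)} = J + 5 = 5 + J$)
$6 \left(E{\left(-4 \right)} + 11\right) = 6 \left(\left(5 - 4\right) + 11\right) = 6 \left(1 + 11\right) = 6 \cdot 12 = 72$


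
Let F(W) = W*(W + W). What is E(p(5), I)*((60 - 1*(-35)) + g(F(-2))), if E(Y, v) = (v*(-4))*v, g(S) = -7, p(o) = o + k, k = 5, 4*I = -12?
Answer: -3168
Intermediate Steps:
I = -3 (I = (¼)*(-12) = -3)
F(W) = 2*W² (F(W) = W*(2*W) = 2*W²)
p(o) = 5 + o (p(o) = o + 5 = 5 + o)
E(Y, v) = -4*v² (E(Y, v) = (-4*v)*v = -4*v²)
E(p(5), I)*((60 - 1*(-35)) + g(F(-2))) = (-4*(-3)²)*((60 - 1*(-35)) - 7) = (-4*9)*((60 + 35) - 7) = -36*(95 - 7) = -36*88 = -3168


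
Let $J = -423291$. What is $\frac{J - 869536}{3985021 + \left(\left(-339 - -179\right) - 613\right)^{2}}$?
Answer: $- \frac{1292827}{4582550} \approx -0.28212$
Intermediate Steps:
$\frac{J - 869536}{3985021 + \left(\left(-339 - -179\right) - 613\right)^{2}} = \frac{-423291 - 869536}{3985021 + \left(\left(-339 - -179\right) - 613\right)^{2}} = - \frac{1292827}{3985021 + \left(\left(-339 + 179\right) - 613\right)^{2}} = - \frac{1292827}{3985021 + \left(-160 - 613\right)^{2}} = - \frac{1292827}{3985021 + \left(-773\right)^{2}} = - \frac{1292827}{3985021 + 597529} = - \frac{1292827}{4582550}$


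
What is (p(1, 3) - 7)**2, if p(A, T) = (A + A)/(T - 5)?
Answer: 64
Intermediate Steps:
p(A, T) = 2*A/(-5 + T) (p(A, T) = (2*A)/(-5 + T) = 2*A/(-5 + T))
(p(1, 3) - 7)**2 = (2*1/(-5 + 3) - 7)**2 = (2*1/(-2) - 7)**2 = (2*1*(-1/2) - 7)**2 = (-1 - 7)**2 = (-8)**2 = 64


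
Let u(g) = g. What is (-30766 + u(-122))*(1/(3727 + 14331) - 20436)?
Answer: 5699350084428/9029 ≈ 6.3123e+8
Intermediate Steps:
(-30766 + u(-122))*(1/(3727 + 14331) - 20436) = (-30766 - 122)*(1/(3727 + 14331) - 20436) = -30888*(1/18058 - 20436) = -30888*(-369033287/18058) = 5699350084428/9029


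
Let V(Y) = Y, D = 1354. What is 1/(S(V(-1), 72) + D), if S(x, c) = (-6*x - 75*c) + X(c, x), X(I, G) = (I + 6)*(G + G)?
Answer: -1/4196 ≈ -0.00023832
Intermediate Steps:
X(I, G) = 2*G*(6 + I) (X(I, G) = (6 + I)*(2*G) = 2*G*(6 + I))
S(x, c) = -75*c - 6*x + 2*x*(6 + c) (S(x, c) = (-6*x - 75*c) + 2*x*(6 + c) = (-75*c - 6*x) + 2*x*(6 + c) = -75*c - 6*x + 2*x*(6 + c))
1/(S(V(-1), 72) + D) = 1/((-75*72 + 6*(-1) + 2*72*(-1)) + 1354) = 1/((-5400 - 6 - 144) + 1354) = 1/(-5550 + 1354) = 1/(-4196) = -1/4196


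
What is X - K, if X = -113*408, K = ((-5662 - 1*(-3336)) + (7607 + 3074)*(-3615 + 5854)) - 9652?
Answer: -23948885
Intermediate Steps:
K = 23902781 (K = ((-5662 + 3336) + 10681*2239) - 9652 = (-2326 + 23914759) - 9652 = 23912433 - 9652 = 23902781)
X = -46104
X - K = -46104 - 1*23902781 = -46104 - 23902781 = -23948885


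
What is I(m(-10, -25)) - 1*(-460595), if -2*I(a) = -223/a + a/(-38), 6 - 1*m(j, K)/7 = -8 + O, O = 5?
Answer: 2205341303/4788 ≈ 4.6060e+5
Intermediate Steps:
m(j, K) = 63 (m(j, K) = 42 - 7*(-8 + 5) = 42 - 7*(-3) = 42 + 21 = 63)
I(a) = a/76 + 223/(2*a) (I(a) = -(-223/a + a/(-38))/2 = -(-223/a + a*(-1/38))/2 = -(-223/a - a/38)/2 = a/76 + 223/(2*a))
I(m(-10, -25)) - 1*(-460595) = (1/76)*(8474 + 63²)/63 - 1*(-460595) = (1/76)*(1/63)*(8474 + 3969) + 460595 = (1/76)*(1/63)*12443 + 460595 = 12443/4788 + 460595 = 2205341303/4788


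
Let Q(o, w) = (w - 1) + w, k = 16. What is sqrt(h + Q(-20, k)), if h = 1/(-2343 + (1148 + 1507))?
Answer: sqrt(754494)/156 ≈ 5.5681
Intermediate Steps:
Q(o, w) = -1 + 2*w (Q(o, w) = (-1 + w) + w = -1 + 2*w)
h = 1/312 (h = 1/(-2343 + 2655) = 1/312 ≈ 0.0032051)
sqrt(h + Q(-20, k)) = sqrt(1/312 + (-1 + 2*16)) = sqrt(1/312 + (-1 + 32)) = sqrt(1/312 + 31) = sqrt(9673/312) = sqrt(754494)/156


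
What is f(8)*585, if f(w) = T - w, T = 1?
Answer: -4095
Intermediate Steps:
f(w) = 1 - w
f(8)*585 = (1 - 1*8)*585 = (1 - 8)*585 = -7*585 = -4095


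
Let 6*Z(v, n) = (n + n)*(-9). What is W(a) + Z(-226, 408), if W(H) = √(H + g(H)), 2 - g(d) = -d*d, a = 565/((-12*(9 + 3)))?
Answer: -1224 + √279337/144 ≈ -1220.3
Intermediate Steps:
Z(v, n) = -3*n (Z(v, n) = ((n + n)*(-9))/6 = ((2*n)*(-9))/6 = (-18*n)/6 = -3*n)
a = -565/144 (a = 565/((-12*12)) = 565/(-144) = 565*(-1/144) = -565/144 ≈ -3.9236)
g(d) = 2 + d² (g(d) = 2 - (-1)*d*d = 2 - (-1)*d² = 2 + d²)
W(H) = √(2 + H + H²) (W(H) = √(H + (2 + H²)) = √(2 + H + H²))
W(a) + Z(-226, 408) = √(2 - 565/144 + (-565/144)²) - 3*408 = √(2 - 565/144 + 319225/20736) - 1224 = √(279337/20736) - 1224 = √279337/144 - 1224 = -1224 + √279337/144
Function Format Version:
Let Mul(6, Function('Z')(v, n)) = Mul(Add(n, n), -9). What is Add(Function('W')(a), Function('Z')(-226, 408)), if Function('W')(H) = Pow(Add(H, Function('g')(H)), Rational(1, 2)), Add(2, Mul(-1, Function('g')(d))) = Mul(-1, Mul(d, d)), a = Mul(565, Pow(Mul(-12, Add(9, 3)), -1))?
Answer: Add(-1224, Mul(Rational(1, 144), Pow(279337, Rational(1, 2)))) ≈ -1220.3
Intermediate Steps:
Function('Z')(v, n) = Mul(-3, n) (Function('Z')(v, n) = Mul(Rational(1, 6), Mul(Add(n, n), -9)) = Mul(Rational(1, 6), Mul(Mul(2, n), -9)) = Mul(Rational(1, 6), Mul(-18, n)) = Mul(-3, n))
a = Rational(-565, 144) (a = Mul(565, Pow(Mul(-12, 12), -1)) = Mul(565, Pow(-144, -1)) = Mul(565, Rational(-1, 144)) = Rational(-565, 144) ≈ -3.9236)
Function('g')(d) = Add(2, Pow(d, 2)) (Function('g')(d) = Add(2, Mul(-1, Mul(-1, Mul(d, d)))) = Add(2, Mul(-1, Mul(-1, Pow(d, 2)))) = Add(2, Pow(d, 2)))
Function('W')(H) = Pow(Add(2, H, Pow(H, 2)), Rational(1, 2)) (Function('W')(H) = Pow(Add(H, Add(2, Pow(H, 2))), Rational(1, 2)) = Pow(Add(2, H, Pow(H, 2)), Rational(1, 2)))
Add(Function('W')(a), Function('Z')(-226, 408)) = Add(Pow(Add(2, Rational(-565, 144), Pow(Rational(-565, 144), 2)), Rational(1, 2)), Mul(-3, 408)) = Add(Pow(Add(2, Rational(-565, 144), Rational(319225, 20736)), Rational(1, 2)), -1224) = Add(Pow(Rational(279337, 20736), Rational(1, 2)), -1224) = Add(Mul(Rational(1, 144), Pow(279337, Rational(1, 2))), -1224) = Add(-1224, Mul(Rational(1, 144), Pow(279337, Rational(1, 2))))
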